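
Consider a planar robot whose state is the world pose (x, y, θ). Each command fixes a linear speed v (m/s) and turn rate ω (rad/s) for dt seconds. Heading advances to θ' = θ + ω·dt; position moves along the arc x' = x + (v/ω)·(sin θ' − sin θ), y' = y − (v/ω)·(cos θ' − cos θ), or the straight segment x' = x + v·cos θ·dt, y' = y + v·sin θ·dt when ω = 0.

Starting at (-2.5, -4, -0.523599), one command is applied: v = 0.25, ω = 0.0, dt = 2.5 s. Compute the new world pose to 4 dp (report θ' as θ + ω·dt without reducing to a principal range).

θ' = -0.5236 + 0.0·2.5 = -0.5236
ω = 0 → straight: x' = -2.5 + 0.25·cos(-0.5236)·2.5 = -1.9587
y' = -4 + 0.25·sin(-0.5236)·2.5 = -4.3125

(-1.9587, -4.3125, -0.5236)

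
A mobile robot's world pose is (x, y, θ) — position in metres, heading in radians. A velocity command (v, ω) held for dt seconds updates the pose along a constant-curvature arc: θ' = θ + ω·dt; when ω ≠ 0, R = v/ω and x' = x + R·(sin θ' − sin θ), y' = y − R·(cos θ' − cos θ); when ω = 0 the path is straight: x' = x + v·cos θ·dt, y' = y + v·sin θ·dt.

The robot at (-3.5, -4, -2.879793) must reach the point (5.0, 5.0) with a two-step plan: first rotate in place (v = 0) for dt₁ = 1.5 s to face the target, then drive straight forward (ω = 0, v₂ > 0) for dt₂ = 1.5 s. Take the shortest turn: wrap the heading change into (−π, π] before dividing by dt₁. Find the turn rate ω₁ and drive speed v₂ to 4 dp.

heading to target = atan2(5−-4, 5−-3.5) = 0.8140
Δθ = wrap(0.8140 − -2.8798) = -2.5894; ω₁ = Δθ/dt₁ = -1.7263
distance = √((5−-3.5)² + (5−-4)²) = 12.3794; v₂ = distance/dt₂ = 8.2529

ω₁ = -1.7263, v₂ = 8.2529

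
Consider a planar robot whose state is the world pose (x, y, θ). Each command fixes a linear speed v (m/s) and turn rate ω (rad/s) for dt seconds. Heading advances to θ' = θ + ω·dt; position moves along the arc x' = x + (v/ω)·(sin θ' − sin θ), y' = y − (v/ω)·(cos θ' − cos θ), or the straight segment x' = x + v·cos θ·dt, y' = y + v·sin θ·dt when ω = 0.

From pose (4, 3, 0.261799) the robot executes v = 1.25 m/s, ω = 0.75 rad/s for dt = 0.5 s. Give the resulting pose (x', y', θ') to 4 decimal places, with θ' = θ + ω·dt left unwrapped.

(4.5597, 3.2699, 0.6368)

θ' = 0.2618 + 0.75·0.5 = 0.6368
R = v/ω = 1.25/0.75 = 1.6667
x' = 4 + 1.6667·(sin 0.6368 − sin 0.2618) = 4.5597
y' = 3 − 1.6667·(cos 0.6368 − cos 0.2618) = 3.2699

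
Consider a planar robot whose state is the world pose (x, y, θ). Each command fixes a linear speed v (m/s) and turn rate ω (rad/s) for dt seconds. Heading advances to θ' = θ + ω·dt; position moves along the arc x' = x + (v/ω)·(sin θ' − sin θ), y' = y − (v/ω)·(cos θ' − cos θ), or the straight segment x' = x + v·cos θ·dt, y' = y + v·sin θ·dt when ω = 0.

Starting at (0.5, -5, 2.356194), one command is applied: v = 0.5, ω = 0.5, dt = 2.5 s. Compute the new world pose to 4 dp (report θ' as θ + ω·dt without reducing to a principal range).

(-0.6552, -4.8131, 3.6062)

θ' = 2.3562 + 0.5·2.5 = 3.6062
R = v/ω = 0.5/0.5 = 1.0000
x' = 0.5 + 1.0000·(sin 3.6062 − sin 2.3562) = -0.6552
y' = -5 − 1.0000·(cos 3.6062 − cos 2.3562) = -4.8131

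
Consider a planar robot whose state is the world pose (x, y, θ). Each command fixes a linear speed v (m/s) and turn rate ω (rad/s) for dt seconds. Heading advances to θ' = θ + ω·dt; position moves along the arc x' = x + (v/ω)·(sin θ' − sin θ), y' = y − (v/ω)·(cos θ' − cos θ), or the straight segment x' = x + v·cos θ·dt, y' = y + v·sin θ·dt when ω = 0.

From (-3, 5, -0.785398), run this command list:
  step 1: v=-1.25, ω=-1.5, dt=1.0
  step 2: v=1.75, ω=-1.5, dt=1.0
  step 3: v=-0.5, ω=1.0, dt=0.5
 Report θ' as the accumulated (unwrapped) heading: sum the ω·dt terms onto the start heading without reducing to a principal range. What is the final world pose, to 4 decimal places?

(-4.3933, 5.8718, -3.2854)

step 1: θ'=-2.2854 (R=0.8333) → pose (-3.0402, 6.1354, -2.2854)
step 2: θ'=-3.7854 (R=-1.1667) → pose (-4.6217, 5.9668, -3.7854)
step 3: θ'=-3.2854 (R=-0.5000) → pose (-4.3933, 5.8718, -3.2854)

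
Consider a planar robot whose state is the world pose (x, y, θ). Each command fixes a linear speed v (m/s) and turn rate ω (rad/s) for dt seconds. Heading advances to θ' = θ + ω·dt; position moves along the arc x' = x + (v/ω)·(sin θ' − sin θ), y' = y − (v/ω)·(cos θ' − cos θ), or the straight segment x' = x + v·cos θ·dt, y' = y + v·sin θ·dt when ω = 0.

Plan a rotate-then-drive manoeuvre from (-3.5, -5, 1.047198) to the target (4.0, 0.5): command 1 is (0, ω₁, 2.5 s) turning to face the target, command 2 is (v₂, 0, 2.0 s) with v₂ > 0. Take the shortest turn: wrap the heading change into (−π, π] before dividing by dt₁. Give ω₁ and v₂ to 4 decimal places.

heading to target = atan2(0.5−-5, 4−-3.5) = 0.6327
Δθ = wrap(0.6327 − 1.0472) = -0.4144; ω₁ = Δθ/dt₁ = -0.1658
distance = √((4−-3.5)² + (0.5−-5)²) = 9.3005; v₂ = distance/dt₂ = 4.6503

ω₁ = -0.1658, v₂ = 4.6503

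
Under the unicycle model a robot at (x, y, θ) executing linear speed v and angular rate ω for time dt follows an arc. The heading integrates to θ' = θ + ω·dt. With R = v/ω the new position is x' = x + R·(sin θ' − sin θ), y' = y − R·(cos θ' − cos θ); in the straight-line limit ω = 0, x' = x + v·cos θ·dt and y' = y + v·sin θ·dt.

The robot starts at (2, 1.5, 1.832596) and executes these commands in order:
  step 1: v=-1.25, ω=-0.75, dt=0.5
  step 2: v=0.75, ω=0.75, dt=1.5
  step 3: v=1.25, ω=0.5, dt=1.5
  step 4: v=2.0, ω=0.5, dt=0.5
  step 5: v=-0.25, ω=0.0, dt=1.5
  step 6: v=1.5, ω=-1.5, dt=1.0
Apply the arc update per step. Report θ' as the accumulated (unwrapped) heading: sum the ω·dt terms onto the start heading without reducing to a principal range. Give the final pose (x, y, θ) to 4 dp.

(-2.1252, 2.4409, 2.0826)

step 1: θ'=1.4576 (R=1.6667) → pose (2.0461, 0.8804, 1.4576)
step 2: θ'=2.5826 (R=1.0000) → pose (1.5829, 1.8411, 2.5826)
step 3: θ'=3.3326 (R=2.5000) → pose (-0.2176, 2.1762, 3.3326)
step 4: θ'=3.5826 (R=4.0000) → pose (-1.1656, 1.8662, 3.5826)
step 5: θ'=3.5826 (straight) → pose (-0.8265, 2.0263, 3.5826)
step 6: θ'=2.0826 (R=-1.0000) → pose (-2.1252, 2.4409, 2.0826)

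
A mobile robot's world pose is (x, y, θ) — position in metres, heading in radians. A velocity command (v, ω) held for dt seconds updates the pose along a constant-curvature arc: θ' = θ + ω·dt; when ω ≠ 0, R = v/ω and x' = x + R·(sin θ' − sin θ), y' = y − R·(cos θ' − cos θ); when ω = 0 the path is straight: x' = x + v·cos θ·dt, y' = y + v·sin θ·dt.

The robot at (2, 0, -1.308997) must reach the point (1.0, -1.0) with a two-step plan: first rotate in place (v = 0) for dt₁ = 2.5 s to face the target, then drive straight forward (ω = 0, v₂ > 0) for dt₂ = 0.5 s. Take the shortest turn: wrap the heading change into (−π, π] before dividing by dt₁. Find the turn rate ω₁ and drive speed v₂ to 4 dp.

ω₁ = -0.4189, v₂ = 2.8284

heading to target = atan2(-1−0, 1−2) = -2.3562
Δθ = wrap(-2.3562 − -1.3090) = -1.0472; ω₁ = Δθ/dt₁ = -0.4189
distance = √((1−2)² + (-1−0)²) = 1.4142; v₂ = distance/dt₂ = 2.8284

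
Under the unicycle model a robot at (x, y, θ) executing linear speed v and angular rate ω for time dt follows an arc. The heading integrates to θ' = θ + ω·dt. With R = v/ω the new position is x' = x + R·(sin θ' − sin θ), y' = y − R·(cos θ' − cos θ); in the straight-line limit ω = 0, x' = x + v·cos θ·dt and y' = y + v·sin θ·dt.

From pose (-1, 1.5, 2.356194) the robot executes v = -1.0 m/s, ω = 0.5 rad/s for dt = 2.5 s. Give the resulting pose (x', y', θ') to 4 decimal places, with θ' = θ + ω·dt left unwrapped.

θ' = 2.3562 + 0.5·2.5 = 3.6062
R = v/ω = -1.0/0.5 = -2.0000
x' = -1 + -2.0000·(sin 3.6062 − sin 2.3562) = 1.3103
y' = 1.5 − -2.0000·(cos 3.6062 − cos 2.3562) = 1.1262

(1.3103, 1.1262, 3.6062)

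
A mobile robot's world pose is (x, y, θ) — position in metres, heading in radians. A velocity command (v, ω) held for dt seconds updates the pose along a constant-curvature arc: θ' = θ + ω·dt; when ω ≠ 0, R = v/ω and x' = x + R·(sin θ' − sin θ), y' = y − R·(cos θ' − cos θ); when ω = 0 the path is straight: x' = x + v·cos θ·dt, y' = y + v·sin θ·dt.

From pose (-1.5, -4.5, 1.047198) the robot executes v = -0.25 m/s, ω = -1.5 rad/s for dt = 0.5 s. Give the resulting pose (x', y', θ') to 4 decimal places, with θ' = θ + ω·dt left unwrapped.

θ' = 1.0472 + -1.5·0.5 = 0.2972
R = v/ω = -0.25/-1.5 = 0.1667
x' = -1.5 + 0.1667·(sin 0.2972 − sin 1.0472) = -1.5955
y' = -4.5 − 0.1667·(cos 0.2972 − cos 1.0472) = -4.5760

(-1.5955, -4.5760, 0.2972)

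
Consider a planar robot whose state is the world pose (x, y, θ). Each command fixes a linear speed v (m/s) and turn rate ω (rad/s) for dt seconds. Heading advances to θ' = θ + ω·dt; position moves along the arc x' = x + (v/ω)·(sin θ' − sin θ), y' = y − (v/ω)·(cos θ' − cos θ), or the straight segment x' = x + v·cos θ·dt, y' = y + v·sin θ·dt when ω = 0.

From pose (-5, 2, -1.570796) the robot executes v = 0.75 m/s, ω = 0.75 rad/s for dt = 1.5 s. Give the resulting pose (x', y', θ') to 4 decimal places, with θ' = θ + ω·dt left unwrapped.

(-4.4312, 1.0977, -0.4458)

θ' = -1.5708 + 0.75·1.5 = -0.4458
R = v/ω = 0.75/0.75 = 1.0000
x' = -5 + 1.0000·(sin -0.4458 − sin -1.5708) = -4.4312
y' = 2 − 1.0000·(cos -0.4458 − cos -1.5708) = 1.0977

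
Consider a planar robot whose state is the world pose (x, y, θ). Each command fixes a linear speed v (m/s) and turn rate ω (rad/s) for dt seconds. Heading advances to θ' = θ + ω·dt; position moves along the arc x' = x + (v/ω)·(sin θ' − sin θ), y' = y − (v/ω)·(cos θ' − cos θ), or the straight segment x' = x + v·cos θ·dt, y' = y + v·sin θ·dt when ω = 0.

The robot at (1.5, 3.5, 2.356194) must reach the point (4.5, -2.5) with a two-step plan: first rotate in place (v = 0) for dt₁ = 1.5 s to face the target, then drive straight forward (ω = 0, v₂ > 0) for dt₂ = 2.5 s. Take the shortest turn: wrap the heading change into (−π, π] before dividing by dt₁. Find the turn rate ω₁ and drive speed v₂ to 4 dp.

ω₁ = 1.8799, v₂ = 2.6833

heading to target = atan2(-2.5−3.5, 4.5−1.5) = -1.1071
Δθ = wrap(-1.1071 − 2.3562) = 2.8198; ω₁ = Δθ/dt₁ = 1.8799
distance = √((4.5−1.5)² + (-2.5−3.5)²) = 6.7082; v₂ = distance/dt₂ = 2.6833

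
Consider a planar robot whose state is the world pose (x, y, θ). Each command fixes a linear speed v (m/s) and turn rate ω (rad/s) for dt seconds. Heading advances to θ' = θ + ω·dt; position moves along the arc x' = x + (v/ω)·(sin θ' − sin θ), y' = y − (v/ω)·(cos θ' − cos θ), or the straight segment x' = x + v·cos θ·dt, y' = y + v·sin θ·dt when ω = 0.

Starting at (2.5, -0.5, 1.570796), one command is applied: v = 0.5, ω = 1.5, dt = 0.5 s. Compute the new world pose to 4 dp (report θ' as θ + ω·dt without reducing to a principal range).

(2.4106, -0.2728, 2.3208)

θ' = 1.5708 + 1.5·0.5 = 2.3208
R = v/ω = 0.5/1.5 = 0.3333
x' = 2.5 + 0.3333·(sin 2.3208 − sin 1.5708) = 2.4106
y' = -0.5 − 0.3333·(cos 2.3208 − cos 1.5708) = -0.2728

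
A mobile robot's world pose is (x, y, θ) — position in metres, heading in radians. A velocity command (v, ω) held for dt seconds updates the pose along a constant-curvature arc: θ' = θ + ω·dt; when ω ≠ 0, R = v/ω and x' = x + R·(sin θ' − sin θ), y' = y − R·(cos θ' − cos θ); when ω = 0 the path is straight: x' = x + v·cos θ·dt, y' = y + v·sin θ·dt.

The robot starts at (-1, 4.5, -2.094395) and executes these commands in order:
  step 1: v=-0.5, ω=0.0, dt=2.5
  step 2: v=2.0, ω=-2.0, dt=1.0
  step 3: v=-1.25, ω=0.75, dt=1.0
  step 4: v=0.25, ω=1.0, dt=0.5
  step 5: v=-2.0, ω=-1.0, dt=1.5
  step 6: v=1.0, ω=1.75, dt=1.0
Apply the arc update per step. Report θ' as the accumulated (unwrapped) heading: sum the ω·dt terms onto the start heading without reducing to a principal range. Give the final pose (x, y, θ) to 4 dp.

step 1: θ'=-2.0944 (straight) → pose (-0.3750, 5.5825, -2.0944)
step 2: θ'=-4.0944 (R=-1.0000) → pose (-2.0561, 5.5031, -4.0944)
step 3: θ'=-3.3444 (R=-1.6667) → pose (-1.0334, 4.8363, -3.3444)
step 4: θ'=-2.8444 (R=0.2500) → pose (-1.1569, 4.8305, -2.8444)
step 5: θ'=-4.3444 (R=2.0000) → pose (1.2949, 3.6376, -4.3444)
step 6: θ'=-2.5944 (R=0.5714) → pose (0.4644, 3.9200, -2.5944)

(0.4644, 3.9200, -2.5944)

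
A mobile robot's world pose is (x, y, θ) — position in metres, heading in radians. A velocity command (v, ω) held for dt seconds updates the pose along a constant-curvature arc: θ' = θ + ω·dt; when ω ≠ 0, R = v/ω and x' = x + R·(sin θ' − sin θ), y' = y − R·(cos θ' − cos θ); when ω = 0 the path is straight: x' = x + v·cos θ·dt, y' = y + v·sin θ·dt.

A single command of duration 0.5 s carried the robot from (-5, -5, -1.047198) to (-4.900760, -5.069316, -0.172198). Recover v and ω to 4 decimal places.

Δθ = -0.172198 − -1.047198 = 0.875000
ω = Δθ/dt = 0.875000/0.5 = 1.7500
R = Δx/(sin θ' − sin θ) = 0.1429
v = R·ω = 0.1429·1.7500 = 0.2500

v = 0.2500, ω = 1.7500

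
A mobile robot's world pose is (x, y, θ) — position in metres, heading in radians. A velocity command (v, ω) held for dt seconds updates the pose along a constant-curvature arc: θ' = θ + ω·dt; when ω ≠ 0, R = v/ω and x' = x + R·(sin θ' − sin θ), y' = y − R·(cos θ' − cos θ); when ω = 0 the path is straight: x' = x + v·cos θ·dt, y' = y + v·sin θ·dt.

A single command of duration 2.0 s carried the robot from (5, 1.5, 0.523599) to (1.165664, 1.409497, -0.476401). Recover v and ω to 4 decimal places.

v = -2.0000, ω = -0.5000

Δθ = -0.476401 − 0.523599 = -1.000000
ω = Δθ/dt = -1.000000/2.0 = -0.5000
R = Δx/(sin θ' − sin θ) = 4.0000
v = R·ω = 4.0000·-0.5000 = -2.0000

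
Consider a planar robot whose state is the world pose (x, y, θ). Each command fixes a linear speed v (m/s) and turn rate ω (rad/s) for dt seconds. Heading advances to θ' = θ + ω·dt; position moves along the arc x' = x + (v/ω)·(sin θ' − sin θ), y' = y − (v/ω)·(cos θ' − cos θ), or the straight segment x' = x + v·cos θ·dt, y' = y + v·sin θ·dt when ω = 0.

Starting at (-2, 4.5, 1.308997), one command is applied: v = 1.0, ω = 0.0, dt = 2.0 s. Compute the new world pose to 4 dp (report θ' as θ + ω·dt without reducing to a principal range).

θ' = 1.3090 + 0.0·2.0 = 1.3090
ω = 0 → straight: x' = -2 + 1.0·cos(1.3090)·2.0 = -1.4824
y' = 4.5 + 1.0·sin(1.3090)·2.0 = 6.4319

(-1.4824, 6.4319, 1.3090)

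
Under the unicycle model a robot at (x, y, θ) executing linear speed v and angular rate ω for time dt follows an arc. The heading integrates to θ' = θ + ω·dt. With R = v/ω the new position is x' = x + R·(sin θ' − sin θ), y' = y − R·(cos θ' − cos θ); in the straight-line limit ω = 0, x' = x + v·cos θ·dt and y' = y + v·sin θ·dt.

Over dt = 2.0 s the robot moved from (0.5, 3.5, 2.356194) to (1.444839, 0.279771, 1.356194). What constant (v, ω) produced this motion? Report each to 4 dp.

v = -1.7500, ω = -0.5000

Δθ = 1.356194 − 2.356194 = -1.000000
ω = Δθ/dt = -1.000000/2.0 = -0.5000
R = −Δy/(cos θ' − cos θ) = 3.5000
v = R·ω = 3.5000·-0.5000 = -1.7500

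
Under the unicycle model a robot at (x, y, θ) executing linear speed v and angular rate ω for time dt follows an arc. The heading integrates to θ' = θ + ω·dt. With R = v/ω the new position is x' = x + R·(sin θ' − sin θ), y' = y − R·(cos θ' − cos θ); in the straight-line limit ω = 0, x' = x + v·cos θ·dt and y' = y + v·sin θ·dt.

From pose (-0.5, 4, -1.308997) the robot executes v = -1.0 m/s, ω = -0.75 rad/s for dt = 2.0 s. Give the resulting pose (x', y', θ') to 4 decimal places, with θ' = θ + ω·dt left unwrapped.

(0.3526, 5.6054, -2.8090)

θ' = -1.3090 + -0.75·2.0 = -2.8090
R = v/ω = -1.0/-0.75 = 1.3333
x' = -0.5 + 1.3333·(sin -2.8090 − sin -1.3090) = 0.3526
y' = 4 − 1.3333·(cos -2.8090 − cos -1.3090) = 5.6054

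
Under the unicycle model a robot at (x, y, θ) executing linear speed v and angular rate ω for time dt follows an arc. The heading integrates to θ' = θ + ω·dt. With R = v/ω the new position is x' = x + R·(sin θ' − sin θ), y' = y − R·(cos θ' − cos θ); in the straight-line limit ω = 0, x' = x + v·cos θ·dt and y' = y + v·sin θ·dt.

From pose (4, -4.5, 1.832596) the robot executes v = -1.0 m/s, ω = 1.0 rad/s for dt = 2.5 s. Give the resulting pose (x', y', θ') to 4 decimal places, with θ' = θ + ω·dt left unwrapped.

(5.8947, -4.6119, 4.3326)

θ' = 1.8326 + 1.0·2.5 = 4.3326
R = v/ω = -1.0/1.0 = -1.0000
x' = 4 + -1.0000·(sin 4.3326 − sin 1.8326) = 5.8947
y' = -4.5 − -1.0000·(cos 4.3326 − cos 1.8326) = -4.6119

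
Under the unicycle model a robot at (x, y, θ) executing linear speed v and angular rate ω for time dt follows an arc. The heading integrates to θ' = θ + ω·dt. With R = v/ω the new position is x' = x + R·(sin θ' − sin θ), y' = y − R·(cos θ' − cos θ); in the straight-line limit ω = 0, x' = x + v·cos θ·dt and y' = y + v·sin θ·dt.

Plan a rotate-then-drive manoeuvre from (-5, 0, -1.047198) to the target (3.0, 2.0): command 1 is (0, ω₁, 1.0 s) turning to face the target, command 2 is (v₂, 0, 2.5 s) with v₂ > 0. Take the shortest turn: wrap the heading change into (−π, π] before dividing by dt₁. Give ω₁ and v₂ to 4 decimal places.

ω₁ = 1.2922, v₂ = 3.2985

heading to target = atan2(2−0, 3−-5) = 0.2450
Δθ = wrap(0.2450 − -1.0472) = 1.2922; ω₁ = Δθ/dt₁ = 1.2922
distance = √((3−-5)² + (2−0)²) = 8.2462; v₂ = distance/dt₂ = 3.2985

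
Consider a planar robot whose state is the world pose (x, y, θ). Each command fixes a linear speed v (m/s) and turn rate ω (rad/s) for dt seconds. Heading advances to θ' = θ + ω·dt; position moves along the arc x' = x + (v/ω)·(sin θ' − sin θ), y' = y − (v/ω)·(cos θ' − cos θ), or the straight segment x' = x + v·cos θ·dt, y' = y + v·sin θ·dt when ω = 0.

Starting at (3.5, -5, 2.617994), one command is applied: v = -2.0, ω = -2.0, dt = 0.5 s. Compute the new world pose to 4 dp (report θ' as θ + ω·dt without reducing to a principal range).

θ' = 2.6180 + -2.0·0.5 = 1.6180
R = v/ω = -2.0/-2.0 = 1.0000
x' = 3.5 + 1.0000·(sin 1.6180 − sin 2.6180) = 3.9989
y' = -5 − 1.0000·(cos 1.6180 − cos 2.6180) = -5.8188

(3.9989, -5.8188, 1.6180)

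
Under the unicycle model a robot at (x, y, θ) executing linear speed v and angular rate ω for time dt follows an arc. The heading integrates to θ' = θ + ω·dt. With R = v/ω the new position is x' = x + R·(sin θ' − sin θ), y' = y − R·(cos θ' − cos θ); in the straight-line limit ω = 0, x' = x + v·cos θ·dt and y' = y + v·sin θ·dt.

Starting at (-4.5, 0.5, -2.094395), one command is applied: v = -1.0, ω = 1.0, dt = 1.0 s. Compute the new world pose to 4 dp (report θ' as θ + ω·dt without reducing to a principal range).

(-4.4774, 1.4586, -1.0944)

θ' = -2.0944 + 1.0·1.0 = -1.0944
R = v/ω = -1.0/1.0 = -1.0000
x' = -4.5 + -1.0000·(sin -1.0944 − sin -2.0944) = -4.4774
y' = 0.5 − -1.0000·(cos -1.0944 − cos -2.0944) = 1.4586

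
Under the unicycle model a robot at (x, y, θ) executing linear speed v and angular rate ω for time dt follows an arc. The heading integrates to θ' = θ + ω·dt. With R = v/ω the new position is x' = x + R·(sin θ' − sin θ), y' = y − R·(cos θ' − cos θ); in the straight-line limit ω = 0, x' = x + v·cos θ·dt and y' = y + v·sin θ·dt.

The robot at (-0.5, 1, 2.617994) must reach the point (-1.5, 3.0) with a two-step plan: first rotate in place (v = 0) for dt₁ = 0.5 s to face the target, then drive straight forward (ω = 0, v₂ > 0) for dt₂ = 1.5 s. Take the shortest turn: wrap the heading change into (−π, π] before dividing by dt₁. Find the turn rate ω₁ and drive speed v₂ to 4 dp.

ω₁ = -1.1671, v₂ = 1.4907

heading to target = atan2(3−1, -1.5−-0.5) = 2.0344
Δθ = wrap(2.0344 − 2.6180) = -0.5836; ω₁ = Δθ/dt₁ = -1.1671
distance = √((-1.5−-0.5)² + (3−1)²) = 2.2361; v₂ = distance/dt₂ = 1.4907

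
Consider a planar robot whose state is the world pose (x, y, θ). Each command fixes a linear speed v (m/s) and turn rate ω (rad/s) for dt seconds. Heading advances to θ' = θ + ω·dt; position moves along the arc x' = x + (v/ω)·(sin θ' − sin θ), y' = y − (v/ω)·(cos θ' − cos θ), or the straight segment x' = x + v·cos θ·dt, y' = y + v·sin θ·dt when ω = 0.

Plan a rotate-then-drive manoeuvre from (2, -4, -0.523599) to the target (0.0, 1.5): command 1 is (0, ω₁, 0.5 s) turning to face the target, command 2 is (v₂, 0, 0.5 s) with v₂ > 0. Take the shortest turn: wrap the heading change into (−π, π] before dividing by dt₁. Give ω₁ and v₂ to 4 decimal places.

heading to target = atan2(1.5−-4, 0−2) = 1.9196
Δθ = wrap(1.9196 − -0.5236) = 2.4432; ω₁ = Δθ/dt₁ = 4.8863
distance = √((0−2)² + (1.5−-4)²) = 5.8523; v₂ = distance/dt₂ = 11.7047

ω₁ = 4.8863, v₂ = 11.7047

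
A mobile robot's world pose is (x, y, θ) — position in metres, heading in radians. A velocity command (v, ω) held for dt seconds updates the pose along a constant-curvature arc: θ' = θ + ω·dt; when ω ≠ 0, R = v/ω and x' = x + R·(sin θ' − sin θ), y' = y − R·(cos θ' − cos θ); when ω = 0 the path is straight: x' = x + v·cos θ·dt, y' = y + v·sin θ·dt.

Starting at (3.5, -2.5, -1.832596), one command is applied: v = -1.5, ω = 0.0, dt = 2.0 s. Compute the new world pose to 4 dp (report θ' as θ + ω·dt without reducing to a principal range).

θ' = -1.8326 + 0.0·2.0 = -1.8326
ω = 0 → straight: x' = 3.5 + -1.5·cos(-1.8326)·2.0 = 4.2765
y' = -2.5 + -1.5·sin(-1.8326)·2.0 = 0.3978

(4.2765, 0.3978, -1.8326)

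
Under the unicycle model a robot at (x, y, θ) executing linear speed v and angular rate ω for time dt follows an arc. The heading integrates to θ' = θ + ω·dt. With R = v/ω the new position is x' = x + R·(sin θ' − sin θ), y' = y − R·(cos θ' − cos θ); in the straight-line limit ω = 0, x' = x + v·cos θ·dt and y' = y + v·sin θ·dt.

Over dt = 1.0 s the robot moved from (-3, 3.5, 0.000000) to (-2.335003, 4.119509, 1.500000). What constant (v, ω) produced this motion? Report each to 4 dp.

Δθ = 1.500000 − 0.000000 = 1.500000
ω = Δθ/dt = 1.500000/1.0 = 1.5000
R = Δx/(sin θ' − sin θ) = 0.6667
v = R·ω = 0.6667·1.5000 = 1.0000

v = 1.0000, ω = 1.5000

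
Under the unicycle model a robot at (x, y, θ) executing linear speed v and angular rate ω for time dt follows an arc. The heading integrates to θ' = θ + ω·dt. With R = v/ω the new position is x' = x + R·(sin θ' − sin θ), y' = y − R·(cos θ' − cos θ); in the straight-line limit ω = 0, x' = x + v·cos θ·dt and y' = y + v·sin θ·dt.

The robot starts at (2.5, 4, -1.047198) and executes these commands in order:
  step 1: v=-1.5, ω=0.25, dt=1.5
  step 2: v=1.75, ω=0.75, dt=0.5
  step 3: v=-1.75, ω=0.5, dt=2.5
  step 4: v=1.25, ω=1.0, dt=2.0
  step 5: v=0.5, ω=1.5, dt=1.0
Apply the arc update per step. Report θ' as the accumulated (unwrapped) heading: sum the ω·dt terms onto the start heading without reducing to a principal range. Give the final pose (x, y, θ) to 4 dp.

(-3.2368, 5.6810, 4.4528)

step 1: θ'=-0.6722 (R=-6.0000) → pose (1.0401, 5.6947, -0.6722)
step 2: θ'=-0.2972 (R=2.3333) → pose (1.8098, 5.2894, -0.2972)
step 3: θ'=0.9528 (R=-3.5000) → pose (-2.0678, 3.9708, 0.9528)
step 4: θ'=2.9528 (R=1.2500) → pose (-2.8520, 5.9228, 2.9528)
step 5: θ'=4.4528 (R=0.3333) → pose (-3.2368, 5.6810, 4.4528)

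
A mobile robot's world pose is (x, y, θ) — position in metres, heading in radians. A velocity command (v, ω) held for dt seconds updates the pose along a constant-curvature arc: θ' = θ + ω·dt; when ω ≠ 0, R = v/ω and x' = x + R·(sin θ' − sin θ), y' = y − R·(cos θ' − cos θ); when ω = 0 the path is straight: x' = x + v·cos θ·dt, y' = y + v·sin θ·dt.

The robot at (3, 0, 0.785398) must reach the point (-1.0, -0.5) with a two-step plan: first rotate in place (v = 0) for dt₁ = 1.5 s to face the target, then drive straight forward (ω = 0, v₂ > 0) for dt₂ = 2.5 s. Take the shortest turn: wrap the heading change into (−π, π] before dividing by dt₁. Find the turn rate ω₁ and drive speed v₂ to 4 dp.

ω₁ = 1.6537, v₂ = 1.6125

heading to target = atan2(-0.5−0, -1−3) = -3.0172
Δθ = wrap(-3.0172 − 0.7854) = 2.4805; ω₁ = Δθ/dt₁ = 1.6537
distance = √((-1−3)² + (-0.5−0)²) = 4.0311; v₂ = distance/dt₂ = 1.6125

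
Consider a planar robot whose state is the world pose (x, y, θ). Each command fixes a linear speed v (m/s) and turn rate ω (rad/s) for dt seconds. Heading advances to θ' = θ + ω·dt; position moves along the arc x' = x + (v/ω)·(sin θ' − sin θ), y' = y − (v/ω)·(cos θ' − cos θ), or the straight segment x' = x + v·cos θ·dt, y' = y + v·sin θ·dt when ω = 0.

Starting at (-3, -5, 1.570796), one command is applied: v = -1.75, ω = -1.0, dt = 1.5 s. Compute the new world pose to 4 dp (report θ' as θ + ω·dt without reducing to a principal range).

(-4.6262, -6.7456, 0.0708)

θ' = 1.5708 + -1.0·1.5 = 0.0708
R = v/ω = -1.75/-1.0 = 1.7500
x' = -3 + 1.7500·(sin 0.0708 − sin 1.5708) = -4.6262
y' = -5 − 1.7500·(cos 0.0708 − cos 1.5708) = -6.7456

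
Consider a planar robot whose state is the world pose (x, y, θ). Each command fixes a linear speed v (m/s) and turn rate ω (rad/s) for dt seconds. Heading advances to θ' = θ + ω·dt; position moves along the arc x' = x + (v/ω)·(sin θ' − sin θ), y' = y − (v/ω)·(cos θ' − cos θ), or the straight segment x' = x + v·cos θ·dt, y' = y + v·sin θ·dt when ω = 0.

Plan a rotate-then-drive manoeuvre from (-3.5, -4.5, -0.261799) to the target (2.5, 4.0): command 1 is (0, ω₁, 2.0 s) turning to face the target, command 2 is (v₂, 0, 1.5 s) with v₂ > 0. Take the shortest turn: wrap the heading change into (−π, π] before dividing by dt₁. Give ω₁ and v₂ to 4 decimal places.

heading to target = atan2(4−-4.5, 2.5−-3.5) = 0.9561
Δθ = wrap(0.9561 − -0.2618) = 1.2179; ω₁ = Δθ/dt₁ = 0.6090
distance = √((2.5−-3.5)² + (4−-4.5)²) = 10.4043; v₂ = distance/dt₂ = 6.9362

ω₁ = 0.6090, v₂ = 6.9362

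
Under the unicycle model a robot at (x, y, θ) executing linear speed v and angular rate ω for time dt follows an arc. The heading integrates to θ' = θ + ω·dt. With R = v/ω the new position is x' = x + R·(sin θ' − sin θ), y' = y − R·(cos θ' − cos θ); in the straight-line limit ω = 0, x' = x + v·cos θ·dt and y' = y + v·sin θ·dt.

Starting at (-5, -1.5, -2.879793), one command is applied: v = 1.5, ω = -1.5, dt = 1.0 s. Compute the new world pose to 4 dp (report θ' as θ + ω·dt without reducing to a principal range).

(-6.2040, -0.8606, -4.3798)

θ' = -2.8798 + -1.5·1.0 = -4.3798
R = v/ω = 1.5/-1.5 = -1.0000
x' = -5 + -1.0000·(sin -4.3798 − sin -2.8798) = -6.2040
y' = -1.5 − -1.0000·(cos -4.3798 − cos -2.8798) = -0.8606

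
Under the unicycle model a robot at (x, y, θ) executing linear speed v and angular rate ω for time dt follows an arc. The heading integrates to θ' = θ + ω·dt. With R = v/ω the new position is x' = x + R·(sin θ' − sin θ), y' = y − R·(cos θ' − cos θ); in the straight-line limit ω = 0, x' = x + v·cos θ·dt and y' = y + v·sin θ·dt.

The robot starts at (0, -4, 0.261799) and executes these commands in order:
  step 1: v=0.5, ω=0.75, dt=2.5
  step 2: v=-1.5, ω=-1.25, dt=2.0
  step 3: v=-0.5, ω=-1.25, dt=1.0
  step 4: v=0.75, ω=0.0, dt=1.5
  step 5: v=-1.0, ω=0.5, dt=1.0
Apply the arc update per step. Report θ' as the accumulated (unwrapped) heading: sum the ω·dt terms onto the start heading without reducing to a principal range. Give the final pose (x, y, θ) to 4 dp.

(-1.5582, -4.5285, -1.1132)

step 1: θ'=2.1368 (R=0.6667) → pose (0.3902, -2.9985, 2.1368)
step 2: θ'=-0.3632 (R=1.2000) → pose (-1.0490, -4.7638, -0.3632)
step 3: θ'=-1.6132 (R=0.4000) → pose (-1.3066, -4.3729, -1.6132)
step 4: θ'=-1.6132 (straight) → pose (-1.3543, -5.4969, -1.6132)
step 5: θ'=-1.1132 (R=-2.0000) → pose (-1.5582, -4.5285, -1.1132)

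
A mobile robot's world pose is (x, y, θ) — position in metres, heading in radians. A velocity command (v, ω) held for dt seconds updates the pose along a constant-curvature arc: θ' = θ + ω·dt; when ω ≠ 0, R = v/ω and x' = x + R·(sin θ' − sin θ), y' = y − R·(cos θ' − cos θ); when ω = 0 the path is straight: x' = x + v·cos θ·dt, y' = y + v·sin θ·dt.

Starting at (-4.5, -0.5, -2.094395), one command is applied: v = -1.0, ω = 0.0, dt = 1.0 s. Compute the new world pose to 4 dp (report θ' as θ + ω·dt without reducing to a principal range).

(-4.0000, 0.3660, -2.0944)

θ' = -2.0944 + 0.0·1.0 = -2.0944
ω = 0 → straight: x' = -4.5 + -1.0·cos(-2.0944)·1.0 = -4.0000
y' = -0.5 + -1.0·sin(-2.0944)·1.0 = 0.3660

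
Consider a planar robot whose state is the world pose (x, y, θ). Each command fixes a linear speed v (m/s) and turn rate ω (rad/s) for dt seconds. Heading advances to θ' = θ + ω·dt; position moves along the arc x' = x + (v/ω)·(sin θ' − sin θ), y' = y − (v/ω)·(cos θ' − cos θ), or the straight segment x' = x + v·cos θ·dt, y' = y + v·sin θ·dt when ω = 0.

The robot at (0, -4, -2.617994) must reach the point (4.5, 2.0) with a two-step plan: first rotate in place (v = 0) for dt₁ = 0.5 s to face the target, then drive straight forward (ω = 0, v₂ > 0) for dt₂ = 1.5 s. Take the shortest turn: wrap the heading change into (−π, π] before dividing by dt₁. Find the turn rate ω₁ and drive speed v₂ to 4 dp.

heading to target = atan2(2−-4, 4.5−0) = 0.9273
Δθ = wrap(0.9273 − -2.6180) = -2.7379; ω₁ = Δθ/dt₁ = -5.4758
distance = √((4.5−0)² + (2−-4)²) = 7.5000; v₂ = distance/dt₂ = 5.0000

ω₁ = -5.4758, v₂ = 5.0000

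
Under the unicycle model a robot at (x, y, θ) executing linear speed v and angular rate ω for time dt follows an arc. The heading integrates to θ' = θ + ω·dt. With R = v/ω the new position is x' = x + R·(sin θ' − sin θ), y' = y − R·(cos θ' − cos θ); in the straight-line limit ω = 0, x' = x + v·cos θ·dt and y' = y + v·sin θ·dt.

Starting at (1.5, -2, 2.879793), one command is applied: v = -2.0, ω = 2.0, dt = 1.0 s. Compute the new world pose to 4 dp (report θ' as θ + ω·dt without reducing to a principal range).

(2.7448, -0.8675, 4.8798)

θ' = 2.8798 + 2.0·1.0 = 4.8798
R = v/ω = -2.0/2.0 = -1.0000
x' = 1.5 + -1.0000·(sin 4.8798 − sin 2.8798) = 2.7448
y' = -2 − -1.0000·(cos 4.8798 − cos 2.8798) = -0.8675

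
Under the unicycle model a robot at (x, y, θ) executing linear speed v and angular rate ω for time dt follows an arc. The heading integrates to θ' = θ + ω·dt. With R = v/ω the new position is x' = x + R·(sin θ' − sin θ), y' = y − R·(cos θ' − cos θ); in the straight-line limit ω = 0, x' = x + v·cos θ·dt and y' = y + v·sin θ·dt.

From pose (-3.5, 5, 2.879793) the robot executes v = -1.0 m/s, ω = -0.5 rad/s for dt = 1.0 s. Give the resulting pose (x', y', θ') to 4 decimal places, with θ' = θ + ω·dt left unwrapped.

(-2.6372, 4.5153, 2.3798)

θ' = 2.8798 + -0.5·1.0 = 2.3798
R = v/ω = -1.0/-0.5 = 2.0000
x' = -3.5 + 2.0000·(sin 2.3798 − sin 2.8798) = -2.6372
y' = 5 − 2.0000·(cos 2.3798 − cos 2.8798) = 4.5153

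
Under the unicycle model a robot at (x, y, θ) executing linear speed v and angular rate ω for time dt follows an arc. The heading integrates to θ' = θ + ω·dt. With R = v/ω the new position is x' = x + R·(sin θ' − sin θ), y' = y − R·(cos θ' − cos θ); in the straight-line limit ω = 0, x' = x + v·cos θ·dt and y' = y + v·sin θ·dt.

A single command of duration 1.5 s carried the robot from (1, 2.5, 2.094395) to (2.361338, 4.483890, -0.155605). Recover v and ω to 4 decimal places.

Δθ = -0.155605 − 2.094395 = -2.250000
ω = Δθ/dt = -2.250000/1.5 = -1.5000
R = −Δy/(cos θ' − cos θ) = -1.3333
v = R·ω = -1.3333·-1.5000 = 2.0000

v = 2.0000, ω = -1.5000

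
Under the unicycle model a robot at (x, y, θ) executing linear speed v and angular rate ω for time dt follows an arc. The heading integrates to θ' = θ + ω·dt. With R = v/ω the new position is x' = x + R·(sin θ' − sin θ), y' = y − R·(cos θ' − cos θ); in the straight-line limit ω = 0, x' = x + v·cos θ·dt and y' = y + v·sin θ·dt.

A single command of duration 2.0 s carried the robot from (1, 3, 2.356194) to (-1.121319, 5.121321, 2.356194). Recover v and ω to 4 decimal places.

Δθ = 2.356194 − 2.356194 = 0.000000
ω = Δθ/dt = 0.000000/2.0 = 0.0000
ω = 0 → v = (Δx·cos θ + Δy·sin θ)/dt = 1.5000

v = 1.5000, ω = 0.0000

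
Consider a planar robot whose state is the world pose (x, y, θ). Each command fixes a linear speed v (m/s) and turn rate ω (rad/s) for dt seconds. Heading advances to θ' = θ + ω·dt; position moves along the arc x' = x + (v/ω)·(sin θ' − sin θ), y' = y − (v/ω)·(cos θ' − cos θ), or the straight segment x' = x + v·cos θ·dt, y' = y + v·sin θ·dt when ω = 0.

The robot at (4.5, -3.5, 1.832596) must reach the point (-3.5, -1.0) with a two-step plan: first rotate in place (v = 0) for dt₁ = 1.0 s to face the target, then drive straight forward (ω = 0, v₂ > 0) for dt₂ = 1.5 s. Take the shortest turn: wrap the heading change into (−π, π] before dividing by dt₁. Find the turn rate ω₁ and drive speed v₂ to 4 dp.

ω₁ = 1.0061, v₂ = 5.5877

heading to target = atan2(-1−-3.5, -3.5−4.5) = 2.8387
Δθ = wrap(2.8387 − 1.8326) = 1.0061; ω₁ = Δθ/dt₁ = 1.0061
distance = √((-3.5−4.5)² + (-1−-3.5)²) = 8.3815; v₂ = distance/dt₂ = 5.5877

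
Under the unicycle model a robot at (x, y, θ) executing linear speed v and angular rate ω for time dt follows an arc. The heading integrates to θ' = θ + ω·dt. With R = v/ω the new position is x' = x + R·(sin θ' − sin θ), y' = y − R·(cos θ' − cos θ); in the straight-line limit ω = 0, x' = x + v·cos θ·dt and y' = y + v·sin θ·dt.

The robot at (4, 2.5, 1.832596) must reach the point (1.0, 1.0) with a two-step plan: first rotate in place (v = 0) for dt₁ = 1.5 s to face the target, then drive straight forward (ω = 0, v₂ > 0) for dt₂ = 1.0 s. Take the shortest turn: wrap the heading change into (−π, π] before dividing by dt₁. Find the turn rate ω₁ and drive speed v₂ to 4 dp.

heading to target = atan2(1−2.5, 1−4) = -2.6779
Δθ = wrap(-2.6779 − 1.8326) = 1.7726; ω₁ = Δθ/dt₁ = 1.1818
distance = √((1−4)² + (1−2.5)²) = 3.3541; v₂ = distance/dt₂ = 3.3541

ω₁ = 1.1818, v₂ = 3.3541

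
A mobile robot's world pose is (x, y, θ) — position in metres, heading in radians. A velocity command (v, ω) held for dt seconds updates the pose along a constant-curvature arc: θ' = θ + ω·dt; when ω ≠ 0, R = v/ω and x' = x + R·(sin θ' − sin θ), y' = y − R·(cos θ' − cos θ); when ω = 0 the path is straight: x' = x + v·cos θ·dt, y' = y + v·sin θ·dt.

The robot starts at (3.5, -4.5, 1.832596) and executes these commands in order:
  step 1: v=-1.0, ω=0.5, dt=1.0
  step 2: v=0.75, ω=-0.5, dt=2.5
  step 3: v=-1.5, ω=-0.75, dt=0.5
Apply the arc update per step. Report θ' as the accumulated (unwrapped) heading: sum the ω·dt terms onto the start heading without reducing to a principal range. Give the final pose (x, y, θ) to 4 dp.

step 1: θ'=2.3326 (R=-2.0000) → pose (3.9847, -5.3628, 2.3326)
step 2: θ'=1.0826 (R=-1.5000) → pose (3.7453, -3.6239, 1.0826)
step 3: θ'=0.7076 (R=2.0000) → pose (3.2789, -4.2057, 0.7076)

(3.2789, -4.2057, 0.7076)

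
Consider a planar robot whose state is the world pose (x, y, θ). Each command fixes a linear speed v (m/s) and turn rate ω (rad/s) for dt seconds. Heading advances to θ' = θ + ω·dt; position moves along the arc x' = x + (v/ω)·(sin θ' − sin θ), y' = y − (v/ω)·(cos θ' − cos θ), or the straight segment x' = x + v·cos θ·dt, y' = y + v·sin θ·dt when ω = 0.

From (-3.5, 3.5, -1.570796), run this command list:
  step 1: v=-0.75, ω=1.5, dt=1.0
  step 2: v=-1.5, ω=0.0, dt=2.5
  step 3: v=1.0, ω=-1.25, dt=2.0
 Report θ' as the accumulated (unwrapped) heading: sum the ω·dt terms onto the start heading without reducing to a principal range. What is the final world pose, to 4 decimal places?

step 1: θ'=-0.0708 (R=-0.5000) → pose (-3.9646, 3.9987, -0.0708)
step 2: θ'=-0.0708 (straight) → pose (-7.7052, 4.2640, -0.0708)
step 3: θ'=-2.5708 (R=-0.8000) → pose (-7.3296, 2.7928, -2.5708)

(-7.3296, 2.7928, -2.5708)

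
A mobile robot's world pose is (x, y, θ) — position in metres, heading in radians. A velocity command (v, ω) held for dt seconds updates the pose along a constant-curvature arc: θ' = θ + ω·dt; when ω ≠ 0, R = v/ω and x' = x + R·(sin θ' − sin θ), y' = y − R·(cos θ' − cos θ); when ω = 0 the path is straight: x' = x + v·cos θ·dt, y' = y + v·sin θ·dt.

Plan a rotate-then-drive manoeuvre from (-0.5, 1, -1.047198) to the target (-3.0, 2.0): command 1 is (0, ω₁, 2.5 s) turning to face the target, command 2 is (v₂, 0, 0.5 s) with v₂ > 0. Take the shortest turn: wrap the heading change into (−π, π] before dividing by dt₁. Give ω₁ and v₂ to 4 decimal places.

ω₁ = -0.9900, v₂ = 5.3852

heading to target = atan2(2−1, -3−-0.5) = 2.7611
Δθ = wrap(2.7611 − -1.0472) = -2.4749; ω₁ = Δθ/dt₁ = -0.9900
distance = √((-3−-0.5)² + (2−1)²) = 2.6926; v₂ = distance/dt₂ = 5.3852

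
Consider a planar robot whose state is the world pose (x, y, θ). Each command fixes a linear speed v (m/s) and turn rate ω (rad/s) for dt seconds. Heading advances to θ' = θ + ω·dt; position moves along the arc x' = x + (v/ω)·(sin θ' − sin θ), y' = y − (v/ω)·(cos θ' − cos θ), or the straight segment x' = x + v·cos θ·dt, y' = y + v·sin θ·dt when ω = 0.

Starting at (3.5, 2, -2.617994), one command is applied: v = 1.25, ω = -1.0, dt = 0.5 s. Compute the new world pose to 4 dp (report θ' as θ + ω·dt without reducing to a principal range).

(2.9045, 1.8329, -3.1180)

θ' = -2.6180 + -1.0·0.5 = -3.1180
R = v/ω = 1.25/-1.0 = -1.2500
x' = 3.5 + -1.2500·(sin -3.1180 − sin -2.6180) = 2.9045
y' = 2 − -1.2500·(cos -3.1180 − cos -2.6180) = 1.8329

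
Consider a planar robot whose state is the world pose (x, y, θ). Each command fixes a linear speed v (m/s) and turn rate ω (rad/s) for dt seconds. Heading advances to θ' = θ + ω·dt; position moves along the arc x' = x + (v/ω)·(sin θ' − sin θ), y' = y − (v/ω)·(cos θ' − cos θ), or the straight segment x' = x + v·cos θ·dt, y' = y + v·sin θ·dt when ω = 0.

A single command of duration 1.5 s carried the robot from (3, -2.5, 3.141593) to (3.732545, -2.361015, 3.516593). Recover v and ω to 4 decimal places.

Δθ = 3.516593 − 3.141593 = 0.375000
ω = Δθ/dt = 0.375000/1.5 = 0.2500
R = Δx/(sin θ' − sin θ) = -2.0000
v = R·ω = -2.0000·0.2500 = -0.5000

v = -0.5000, ω = 0.2500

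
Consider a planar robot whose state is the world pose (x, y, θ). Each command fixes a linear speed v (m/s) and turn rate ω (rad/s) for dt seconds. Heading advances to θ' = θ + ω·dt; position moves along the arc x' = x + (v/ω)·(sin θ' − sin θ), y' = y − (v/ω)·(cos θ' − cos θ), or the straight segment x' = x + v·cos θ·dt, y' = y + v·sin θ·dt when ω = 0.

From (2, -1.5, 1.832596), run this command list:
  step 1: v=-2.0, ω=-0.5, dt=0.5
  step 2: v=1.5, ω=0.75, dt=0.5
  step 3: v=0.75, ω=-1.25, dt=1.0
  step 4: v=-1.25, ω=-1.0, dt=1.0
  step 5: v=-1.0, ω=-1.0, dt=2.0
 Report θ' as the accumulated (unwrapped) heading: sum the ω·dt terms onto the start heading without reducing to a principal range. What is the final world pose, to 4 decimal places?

step 1: θ'=1.5826 (R=4.0000) → pose (2.1360, -2.4881, 1.5826)
step 2: θ'=1.9576 (R=2.0000) → pose (1.9884, -1.7572, 1.9576)
step 3: θ'=0.7076 (R=-0.6000) → pose (2.1541, -1.0749, 0.7076)
step 4: θ'=-0.2924 (R=1.2500) → pose (0.9812, -1.3220, -0.2924)
step 5: θ'=-2.2924 (R=1.0000) → pose (0.5187, 0.2962, -2.2924)

(0.5187, 0.2962, -2.2924)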